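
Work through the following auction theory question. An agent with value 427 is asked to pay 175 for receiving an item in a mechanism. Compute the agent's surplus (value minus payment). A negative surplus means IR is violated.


Step 1: Surplus = value - payment = 427 - 175 = 252
Step 2: IR is satisfied (surplus >= 0)

252


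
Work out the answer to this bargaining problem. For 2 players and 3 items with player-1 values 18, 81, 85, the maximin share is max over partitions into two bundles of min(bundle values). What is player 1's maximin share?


Step 1: Item values = 18, 81, 85
Step 2: Enumerate all 2-bundle partitions and take the smaller bundle:
  Partition 1: {18} vs {81,85} -> bundles 18, 166; min = 18
  Partition 2: {81} vs {18,85} -> bundles 81, 103; min = 81
  Partition 3: {85} vs {18,81} -> bundles 85, 99; min = 85
Step 3: MMS = max(18, 81, 85) = 85

85


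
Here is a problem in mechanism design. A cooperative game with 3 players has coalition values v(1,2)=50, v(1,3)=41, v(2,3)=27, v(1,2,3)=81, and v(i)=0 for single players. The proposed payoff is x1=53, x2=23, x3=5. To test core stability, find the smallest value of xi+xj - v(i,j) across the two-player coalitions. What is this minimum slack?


Step 1: Slack for coalition (1,2): x1+x2 - v12 = 76 - 50 = 26
Step 2: Slack for coalition (1,3): x1+x3 - v13 = 58 - 41 = 17
Step 3: Slack for coalition (2,3): x2+x3 - v23 = 28 - 27 = 1
Step 4: Minimum slack = min(26, 17, 1) = 1, attained by (2,3); no pair can gain by deviating, so the allocation is in the core

1


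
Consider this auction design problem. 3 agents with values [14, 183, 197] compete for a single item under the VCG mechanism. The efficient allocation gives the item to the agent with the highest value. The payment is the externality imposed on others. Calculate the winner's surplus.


Step 1: The winner is the agent with the highest value: agent 2 with value 197
Step 2: Values of other agents: [14, 183]
Step 3: VCG payment = max of others' values = 183
Step 4: Surplus = 197 - 183 = 14

14


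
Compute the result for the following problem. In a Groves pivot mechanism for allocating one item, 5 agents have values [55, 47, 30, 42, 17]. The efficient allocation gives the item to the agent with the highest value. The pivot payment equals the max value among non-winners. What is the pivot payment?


Step 1: The efficient winner is agent 0 with value 55
Step 2: Other agents' values: [47, 30, 42, 17]
Step 3: Pivot payment = max(others) = 47
Step 4: The winner pays 47

47


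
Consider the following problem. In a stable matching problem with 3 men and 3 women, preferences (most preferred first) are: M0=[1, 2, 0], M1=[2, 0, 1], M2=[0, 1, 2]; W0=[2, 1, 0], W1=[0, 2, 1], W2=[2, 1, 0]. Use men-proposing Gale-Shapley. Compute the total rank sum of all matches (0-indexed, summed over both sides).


Step 1: Run Gale-Shapley (men propose, women hold best offer):
  M0 proposes to W1; she accepts
  M1 proposes to W2; she accepts
  M2 proposes to W0; she accepts
Step 2: Final matching: W0-M2, W1-M0, W2-M1
Step 3: 0-indexed ranks (man's rank of his match, then woman's): 0 + 0 + 0 + 0 + 0 + 1
Step 4: Total rank sum = 1

1


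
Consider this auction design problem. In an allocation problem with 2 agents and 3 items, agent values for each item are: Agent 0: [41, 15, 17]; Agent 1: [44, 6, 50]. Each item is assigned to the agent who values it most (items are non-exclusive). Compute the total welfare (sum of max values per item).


Step 1: For each item, find the maximum value among all agents.
Step 2: Item 0 -> Agent 1 (value 44)
Step 3: Item 1 -> Agent 0 (value 15)
Step 4: Item 2 -> Agent 1 (value 50)
Step 5: Total welfare = 44 + 15 + 50 = 109

109


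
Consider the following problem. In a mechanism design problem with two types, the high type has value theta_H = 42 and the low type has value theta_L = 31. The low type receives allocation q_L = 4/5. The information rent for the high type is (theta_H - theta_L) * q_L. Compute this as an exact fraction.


Step 1: theta_H - theta_L = 42 - 31 = 11
Step 2: Information rent = (theta_H - theta_L) * q_L
Step 3: = 11 * 4/5
Step 4: = 44/5

44/5


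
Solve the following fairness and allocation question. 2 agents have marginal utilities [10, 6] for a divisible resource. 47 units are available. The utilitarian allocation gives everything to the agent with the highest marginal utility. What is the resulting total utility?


Step 1: The marginal utilities are [10, 6]
Step 2: The highest marginal utility is 10
Step 3: All 47 units go to that agent
Step 4: Total utility = 10 * 47 = 470

470


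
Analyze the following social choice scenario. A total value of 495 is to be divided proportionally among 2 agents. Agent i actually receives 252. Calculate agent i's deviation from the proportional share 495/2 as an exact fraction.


Step 1: Proportional share = 495/2
Step 2: Agent's actual allocation = 252
Step 3: Excess = 252 - 495/2 = 9/2

9/2


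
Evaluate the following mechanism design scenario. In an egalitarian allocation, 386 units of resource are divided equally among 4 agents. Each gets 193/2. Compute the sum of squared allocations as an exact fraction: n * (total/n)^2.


Step 1: Each agent's share = 386/4 = 193/2
Step 2: Square of each share = (193/2)^2 = 37249/4
Step 3: Sum of squares = 4 * 37249/4 = 37249

37249


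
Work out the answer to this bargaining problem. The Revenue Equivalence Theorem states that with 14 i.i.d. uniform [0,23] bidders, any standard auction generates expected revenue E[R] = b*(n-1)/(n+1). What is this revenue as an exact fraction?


Step 1: By Revenue Equivalence, expected revenue = b*(n-1)/(n+1)
Step 2: Substituting n = 14, b = 23
Step 3: Revenue = 23*(14-1)/(14+1) = 23*13/15
Step 4: Revenue = 299/15

299/15


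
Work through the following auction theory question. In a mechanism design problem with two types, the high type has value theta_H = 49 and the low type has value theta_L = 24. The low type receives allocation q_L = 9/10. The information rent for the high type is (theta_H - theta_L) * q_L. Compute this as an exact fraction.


Step 1: theta_H - theta_L = 49 - 24 = 25
Step 2: Information rent = (theta_H - theta_L) * q_L
Step 3: = 25 * 9/10
Step 4: = 45/2

45/2


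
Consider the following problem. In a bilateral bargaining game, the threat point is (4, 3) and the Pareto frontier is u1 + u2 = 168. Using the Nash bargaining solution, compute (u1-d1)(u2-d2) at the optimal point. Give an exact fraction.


Step 1: The Nash solution splits surplus symmetrically above the disagreement point
Step 2: u1 = (total + d1 - d2)/2 = (168 + 4 - 3)/2 = 169/2
Step 3: u2 = (total - d1 + d2)/2 = (168 - 4 + 3)/2 = 167/2
Step 4: Nash product = (169/2 - 4) * (167/2 - 3)
Step 5: = 161/2 * 161/2 = 25921/4

25921/4


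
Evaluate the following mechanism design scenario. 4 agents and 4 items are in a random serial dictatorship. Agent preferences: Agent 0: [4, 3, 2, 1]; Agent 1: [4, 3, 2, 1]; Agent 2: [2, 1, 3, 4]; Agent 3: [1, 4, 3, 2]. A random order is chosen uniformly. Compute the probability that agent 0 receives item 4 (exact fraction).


Step 1: Agent 0 wants item 4
Step 2: There are 24 possible orderings of agents
Step 3: In 12 orderings, agent 0 gets item 4
Step 4: Probability = 12/24 = 1/2

1/2


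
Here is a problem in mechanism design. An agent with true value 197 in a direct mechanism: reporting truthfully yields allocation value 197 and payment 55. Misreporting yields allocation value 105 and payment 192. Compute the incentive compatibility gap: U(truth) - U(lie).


Step 1: U(truth) = value - payment = 197 - 55 = 142
Step 2: U(lie) = allocation - payment = 105 - 192 = -87
Step 3: IC gap = 142 - (-87) = 229

229


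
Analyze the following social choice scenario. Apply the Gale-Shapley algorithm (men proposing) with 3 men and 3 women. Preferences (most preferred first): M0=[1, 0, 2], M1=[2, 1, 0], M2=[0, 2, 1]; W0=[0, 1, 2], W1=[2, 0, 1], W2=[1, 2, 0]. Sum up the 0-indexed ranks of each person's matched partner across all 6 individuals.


Step 1: Run Gale-Shapley (men propose, women hold best offer):
  M0 proposes to W1; she accepts
  M1 proposes to W2; she accepts
  M2 proposes to W0; she accepts
Step 2: Final matching: W0-M2, W1-M0, W2-M1
Step 3: 0-indexed ranks (man's rank of his match, then woman's): 0 + 2 + 0 + 1 + 0 + 0
Step 4: Total rank sum = 3

3


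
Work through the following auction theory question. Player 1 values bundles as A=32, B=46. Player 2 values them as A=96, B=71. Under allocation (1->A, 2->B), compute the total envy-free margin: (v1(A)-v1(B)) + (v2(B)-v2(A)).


Step 1: Player 1's margin = v1(A) - v1(B) = 32 - 46 = -14
Step 2: Player 2's margin = v2(B) - v2(A) = 71 - 96 = -25
Step 3: Total margin = -14 + -25 = -39

-39


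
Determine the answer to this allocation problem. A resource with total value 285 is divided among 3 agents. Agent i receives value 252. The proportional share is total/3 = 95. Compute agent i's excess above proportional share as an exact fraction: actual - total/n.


Step 1: Proportional share = 285/3 = 95
Step 2: Agent's actual allocation = 252
Step 3: Excess = 252 - 95 = 157

157


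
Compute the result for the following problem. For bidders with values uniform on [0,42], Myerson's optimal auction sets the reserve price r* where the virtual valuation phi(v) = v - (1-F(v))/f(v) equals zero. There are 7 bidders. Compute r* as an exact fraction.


Step 1: For U[0,42], F(v) = v/42 and f(v) = 1/42
Step 2: phi(v) = v - (1 - v/42)/(1/42) = v - (42 - v) = 2v - 42
Step 3: Set phi(r*) = 0: 2r* - 42 = 0
Step 4: r* = 42/2 = 21 (the number of bidders n = 7 does not enter)

21


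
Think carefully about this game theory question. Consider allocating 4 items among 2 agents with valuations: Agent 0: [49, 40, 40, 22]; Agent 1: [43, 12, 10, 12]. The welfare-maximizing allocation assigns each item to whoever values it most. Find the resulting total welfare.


Step 1: For each item, find the maximum value among all agents.
Step 2: Item 0 -> Agent 0 (value 49)
Step 3: Item 1 -> Agent 0 (value 40)
Step 4: Item 2 -> Agent 0 (value 40)
Step 5: Item 3 -> Agent 0 (value 22)
Step 6: Total welfare = 49 + 40 + 40 + 22 = 151

151


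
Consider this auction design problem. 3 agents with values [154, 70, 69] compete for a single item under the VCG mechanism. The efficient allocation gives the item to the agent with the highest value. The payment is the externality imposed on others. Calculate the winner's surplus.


Step 1: The winner is the agent with the highest value: agent 0 with value 154
Step 2: Values of other agents: [70, 69]
Step 3: VCG payment = max of others' values = 70
Step 4: Surplus = 154 - 70 = 84

84


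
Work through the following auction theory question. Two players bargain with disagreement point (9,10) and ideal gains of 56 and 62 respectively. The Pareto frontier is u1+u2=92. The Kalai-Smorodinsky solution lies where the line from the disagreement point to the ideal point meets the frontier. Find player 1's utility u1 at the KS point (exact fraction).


Step 1: At the KS point, (u1-d1)/r1 = (u2-d2)/r2 = t and u1+u2 = 92
Step 2: u1 = d1 + r1*t and u2 = d2 + r2*t, so (d1 + r1*t) + (d2 + r2*t) = 92
Step 3: t = (92 - 9 - 10)/(56 + 62) = 73/118
Step 4: u1 = d1 + r1*t = 9 + 56 * 73/118 = 2575/59
Step 5: (Check: u2 = d2 + r2*t = 2853/59; u1+u2 = 2575/59 + 2853/59 = 92, on the frontier.)

2575/59


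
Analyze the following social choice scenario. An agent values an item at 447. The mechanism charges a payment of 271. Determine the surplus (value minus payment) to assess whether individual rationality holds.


Step 1: Surplus = value - payment = 447 - 271 = 176
Step 2: IR is satisfied (surplus >= 0)

176


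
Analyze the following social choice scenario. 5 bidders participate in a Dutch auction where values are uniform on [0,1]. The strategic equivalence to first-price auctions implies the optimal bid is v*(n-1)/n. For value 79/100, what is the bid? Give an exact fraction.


Step 1: Dutch auctions are strategically equivalent to first-price auctions
Step 2: The equilibrium bid is b(v) = v*(n-1)/n
Step 3: b = 79/100 * 4/5
Step 4: b = 79/125

79/125


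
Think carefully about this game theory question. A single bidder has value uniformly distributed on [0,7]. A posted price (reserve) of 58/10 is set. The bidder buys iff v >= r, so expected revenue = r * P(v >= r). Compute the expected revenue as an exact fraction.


Step 1: Posted price r = 29/5, value support [0,7]
Step 2: P(v >= r) = (7 - 29/5)/7 = 6/35
Step 3: Expected revenue = r * P(v >= r) = 29/5 * 6/35
Step 4: Revenue = 174/175

174/175


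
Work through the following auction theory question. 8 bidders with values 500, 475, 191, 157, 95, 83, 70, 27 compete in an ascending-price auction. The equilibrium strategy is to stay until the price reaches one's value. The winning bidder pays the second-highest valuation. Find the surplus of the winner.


Step 1: Identify the highest value: 500
Step 2: Identify the second-highest value: 475
Step 3: The final price = second-highest value = 475
Step 4: Surplus = 500 - 475 = 25

25


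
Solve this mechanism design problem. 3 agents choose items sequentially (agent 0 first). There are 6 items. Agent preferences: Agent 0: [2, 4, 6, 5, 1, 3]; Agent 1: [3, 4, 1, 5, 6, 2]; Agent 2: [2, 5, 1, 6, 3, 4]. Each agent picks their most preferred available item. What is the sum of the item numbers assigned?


Step 1: Agent 0 picks item 2
Step 2: Agent 1 picks item 3
Step 3: Agent 2 picks item 5
Step 4: Sum = 2 + 3 + 5 = 10

10


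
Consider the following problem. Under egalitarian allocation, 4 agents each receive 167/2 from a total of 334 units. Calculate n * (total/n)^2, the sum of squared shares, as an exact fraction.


Step 1: Each agent's share = 334/4 = 167/2
Step 2: Square of each share = (167/2)^2 = 27889/4
Step 3: Sum of squares = 4 * 27889/4 = 27889

27889


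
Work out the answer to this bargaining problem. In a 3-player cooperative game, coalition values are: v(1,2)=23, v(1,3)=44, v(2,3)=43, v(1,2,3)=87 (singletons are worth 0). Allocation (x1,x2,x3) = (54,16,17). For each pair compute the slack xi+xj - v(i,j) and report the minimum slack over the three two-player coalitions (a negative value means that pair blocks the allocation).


Step 1: Slack for coalition (1,2): x1+x2 - v12 = 70 - 23 = 47
Step 2: Slack for coalition (1,3): x1+x3 - v13 = 71 - 44 = 27
Step 3: Slack for coalition (2,3): x2+x3 - v23 = 33 - 43 = -10
Step 4: Minimum slack = min(47, 27, -10) = -10, attained by (2,3); coalition (2,3) can block (slack < 0), so the allocation is not in the core

-10


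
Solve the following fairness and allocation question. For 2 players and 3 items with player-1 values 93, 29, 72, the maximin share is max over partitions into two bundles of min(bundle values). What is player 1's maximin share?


Step 1: Item values = 93, 29, 72
Step 2: Enumerate all 2-bundle partitions and take the smaller bundle:
  Partition 1: {93} vs {29,72} -> bundles 93, 101; min = 93
  Partition 2: {29} vs {93,72} -> bundles 29, 165; min = 29
  Partition 3: {72} vs {93,29} -> bundles 72, 122; min = 72
Step 3: MMS = max(93, 29, 72) = 93

93


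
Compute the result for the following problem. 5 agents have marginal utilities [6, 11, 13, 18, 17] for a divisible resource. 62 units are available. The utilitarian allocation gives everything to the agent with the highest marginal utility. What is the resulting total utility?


Step 1: The marginal utilities are [6, 11, 13, 18, 17]
Step 2: The highest marginal utility is 18
Step 3: All 62 units go to that agent
Step 4: Total utility = 18 * 62 = 1116

1116


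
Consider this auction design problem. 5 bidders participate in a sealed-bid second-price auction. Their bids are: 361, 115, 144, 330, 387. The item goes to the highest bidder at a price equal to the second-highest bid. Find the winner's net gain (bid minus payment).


Step 1: Sort bids in descending order: 387, 361, 330, 144, 115
Step 2: The winning bid is the highest: 387
Step 3: The payment equals the second-highest bid: 361
Step 4: Surplus = winner's bid - payment = 387 - 361 = 26

26


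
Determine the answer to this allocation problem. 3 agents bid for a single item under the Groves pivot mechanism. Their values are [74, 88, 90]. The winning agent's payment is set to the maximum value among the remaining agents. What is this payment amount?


Step 1: The efficient winner is agent 2 with value 90
Step 2: Other agents' values: [74, 88]
Step 3: Pivot payment = max(others) = 88
Step 4: The winner pays 88

88


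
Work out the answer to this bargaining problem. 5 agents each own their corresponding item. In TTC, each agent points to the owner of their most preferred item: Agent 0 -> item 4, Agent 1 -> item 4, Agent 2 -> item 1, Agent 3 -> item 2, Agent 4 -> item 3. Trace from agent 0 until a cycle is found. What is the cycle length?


Step 1: Trace the pointer graph from agent 0: 0 -> 4 -> 3 -> 2 -> 1 -> 4
Step 2: A cycle is detected when we revisit agent 4
Step 3: The cycle is: 4 -> 3 -> 2 -> 1 -> 4
Step 4: Cycle length = 4

4


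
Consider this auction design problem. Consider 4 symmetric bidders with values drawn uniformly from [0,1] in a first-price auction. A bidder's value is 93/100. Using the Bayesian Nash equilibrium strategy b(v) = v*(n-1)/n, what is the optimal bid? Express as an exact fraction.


Step 1: The symmetric BNE bidding function is b(v) = v * (n-1) / n
Step 2: Substitute v = 93/100 and n = 4
Step 3: b = 93/100 * 3/4
Step 4: b = 279/400

279/400


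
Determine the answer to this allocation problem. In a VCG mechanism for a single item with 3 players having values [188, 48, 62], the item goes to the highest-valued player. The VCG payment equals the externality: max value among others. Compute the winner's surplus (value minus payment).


Step 1: The winner is the agent with the highest value: agent 0 with value 188
Step 2: Values of other agents: [48, 62]
Step 3: VCG payment = max of others' values = 62
Step 4: Surplus = 188 - 62 = 126

126


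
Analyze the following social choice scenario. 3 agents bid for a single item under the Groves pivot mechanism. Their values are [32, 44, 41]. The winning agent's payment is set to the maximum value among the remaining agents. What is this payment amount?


Step 1: The efficient winner is agent 1 with value 44
Step 2: Other agents' values: [32, 41]
Step 3: Pivot payment = max(others) = 41
Step 4: The winner pays 41

41


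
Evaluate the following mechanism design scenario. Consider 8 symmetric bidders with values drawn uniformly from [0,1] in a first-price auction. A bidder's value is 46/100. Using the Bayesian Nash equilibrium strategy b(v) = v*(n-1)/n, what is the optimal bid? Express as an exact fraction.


Step 1: The symmetric BNE bidding function is b(v) = v * (n-1) / n
Step 2: Substitute v = 23/50 and n = 8
Step 3: b = 23/50 * 7/8
Step 4: b = 161/400

161/400


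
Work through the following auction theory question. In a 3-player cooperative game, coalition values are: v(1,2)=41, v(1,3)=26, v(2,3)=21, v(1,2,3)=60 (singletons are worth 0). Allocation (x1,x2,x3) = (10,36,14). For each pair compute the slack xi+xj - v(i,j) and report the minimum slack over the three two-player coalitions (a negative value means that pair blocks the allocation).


Step 1: Slack for coalition (1,2): x1+x2 - v12 = 46 - 41 = 5
Step 2: Slack for coalition (1,3): x1+x3 - v13 = 24 - 26 = -2
Step 3: Slack for coalition (2,3): x2+x3 - v23 = 50 - 21 = 29
Step 4: Minimum slack = min(5, -2, 29) = -2, attained by (1,3); coalition (1,3) can block (slack < 0), so the allocation is not in the core

-2


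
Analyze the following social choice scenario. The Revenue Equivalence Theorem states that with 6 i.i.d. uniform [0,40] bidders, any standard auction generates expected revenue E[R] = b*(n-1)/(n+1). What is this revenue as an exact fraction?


Step 1: By Revenue Equivalence, expected revenue = b*(n-1)/(n+1)
Step 2: Substituting n = 6, b = 40
Step 3: Revenue = 40*(6-1)/(6+1) = 40*5/7
Step 4: Revenue = 200/7

200/7


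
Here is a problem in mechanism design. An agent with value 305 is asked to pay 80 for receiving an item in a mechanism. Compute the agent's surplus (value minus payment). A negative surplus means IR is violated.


Step 1: Surplus = value - payment = 305 - 80 = 225
Step 2: IR is satisfied (surplus >= 0)

225


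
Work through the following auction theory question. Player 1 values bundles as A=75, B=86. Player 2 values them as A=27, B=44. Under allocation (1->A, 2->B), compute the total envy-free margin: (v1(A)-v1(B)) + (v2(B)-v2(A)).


Step 1: Player 1's margin = v1(A) - v1(B) = 75 - 86 = -11
Step 2: Player 2's margin = v2(B) - v2(A) = 44 - 27 = 17
Step 3: Total margin = -11 + 17 = 6

6


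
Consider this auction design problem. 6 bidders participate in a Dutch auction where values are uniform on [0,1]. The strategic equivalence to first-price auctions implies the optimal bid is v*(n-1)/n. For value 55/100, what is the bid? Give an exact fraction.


Step 1: Dutch auctions are strategically equivalent to first-price auctions
Step 2: The equilibrium bid is b(v) = v*(n-1)/n
Step 3: b = 11/20 * 5/6
Step 4: b = 11/24

11/24


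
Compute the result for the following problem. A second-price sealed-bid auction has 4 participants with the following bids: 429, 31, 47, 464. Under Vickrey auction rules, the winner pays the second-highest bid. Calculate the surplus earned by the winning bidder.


Step 1: Sort bids in descending order: 464, 429, 47, 31
Step 2: The winning bid is the highest: 464
Step 3: The payment equals the second-highest bid: 429
Step 4: Surplus = winner's bid - payment = 464 - 429 = 35

35


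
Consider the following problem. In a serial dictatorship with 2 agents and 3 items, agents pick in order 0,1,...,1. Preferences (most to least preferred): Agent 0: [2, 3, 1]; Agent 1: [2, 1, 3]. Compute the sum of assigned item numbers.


Step 1: Agent 0 picks item 2
Step 2: Agent 1 picks item 1
Step 3: Sum = 2 + 1 = 3

3


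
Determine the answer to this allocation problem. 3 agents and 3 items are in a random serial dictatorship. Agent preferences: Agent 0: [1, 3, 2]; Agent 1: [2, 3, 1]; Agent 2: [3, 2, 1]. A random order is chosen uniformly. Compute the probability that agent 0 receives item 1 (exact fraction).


Step 1: Agent 0 wants item 1
Step 2: There are 6 possible orderings of agents
Step 3: In 6 orderings, agent 0 gets item 1
Step 4: Probability = 6/6 = 1

1


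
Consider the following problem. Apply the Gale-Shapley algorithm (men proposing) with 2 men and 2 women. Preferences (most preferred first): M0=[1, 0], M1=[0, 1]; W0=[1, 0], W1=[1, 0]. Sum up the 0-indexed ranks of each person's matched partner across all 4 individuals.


Step 1: Run Gale-Shapley (men propose, women hold best offer):
  M0 proposes to W1; she accepts
  M1 proposes to W0; she accepts
Step 2: Final matching: W0-M1, W1-M0
Step 3: 0-indexed ranks (man's rank of his match, then woman's): 0 + 0 + 0 + 1
Step 4: Total rank sum = 1

1


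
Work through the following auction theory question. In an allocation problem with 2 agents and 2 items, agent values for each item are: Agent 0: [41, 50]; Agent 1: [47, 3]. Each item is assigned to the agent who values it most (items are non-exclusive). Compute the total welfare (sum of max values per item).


Step 1: For each item, find the maximum value among all agents.
Step 2: Item 0 -> Agent 1 (value 47)
Step 3: Item 1 -> Agent 0 (value 50)
Step 4: Total welfare = 47 + 50 = 97

97


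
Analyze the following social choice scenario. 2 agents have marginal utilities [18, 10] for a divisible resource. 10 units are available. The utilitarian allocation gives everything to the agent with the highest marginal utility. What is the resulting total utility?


Step 1: The marginal utilities are [18, 10]
Step 2: The highest marginal utility is 18
Step 3: All 10 units go to that agent
Step 4: Total utility = 18 * 10 = 180

180


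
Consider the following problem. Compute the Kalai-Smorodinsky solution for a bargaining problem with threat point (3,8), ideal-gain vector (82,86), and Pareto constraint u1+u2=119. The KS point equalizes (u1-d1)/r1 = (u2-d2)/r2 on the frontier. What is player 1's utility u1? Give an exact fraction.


Step 1: At the KS point, (u1-d1)/r1 = (u2-d2)/r2 = t and u1+u2 = 119
Step 2: u1 = d1 + r1*t and u2 = d2 + r2*t, so (d1 + r1*t) + (d2 + r2*t) = 119
Step 3: t = (119 - 3 - 8)/(82 + 86) = 108/168 = 9/14
Step 4: u1 = d1 + r1*t = 3 + 82 * 9/14 = 390/7
Step 5: (Check: u2 = d2 + r2*t = 443/7; u1+u2 = 390/7 + 443/7 = 119, on the frontier.)

390/7


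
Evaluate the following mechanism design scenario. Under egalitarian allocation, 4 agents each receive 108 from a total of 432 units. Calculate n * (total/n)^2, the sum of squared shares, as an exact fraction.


Step 1: Each agent's share = 432/4 = 108
Step 2: Square of each share = (108)^2 = 11664
Step 3: Sum of squares = 4 * 11664 = 46656

46656


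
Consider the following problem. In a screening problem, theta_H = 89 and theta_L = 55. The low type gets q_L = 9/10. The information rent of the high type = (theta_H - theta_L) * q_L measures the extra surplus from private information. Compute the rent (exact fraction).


Step 1: theta_H - theta_L = 89 - 55 = 34
Step 2: Information rent = (theta_H - theta_L) * q_L
Step 3: = 34 * 9/10
Step 4: = 153/5

153/5


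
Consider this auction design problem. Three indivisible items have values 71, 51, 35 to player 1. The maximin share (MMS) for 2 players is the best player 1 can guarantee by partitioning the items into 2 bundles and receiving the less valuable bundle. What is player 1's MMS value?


Step 1: Item values = 71, 51, 35
Step 2: Enumerate all 2-bundle partitions and take the smaller bundle:
  Partition 1: {71} vs {51,35} -> bundles 71, 86; min = 71
  Partition 2: {51} vs {71,35} -> bundles 51, 106; min = 51
  Partition 3: {35} vs {71,51} -> bundles 35, 122; min = 35
Step 3: MMS = max(71, 51, 35) = 71

71


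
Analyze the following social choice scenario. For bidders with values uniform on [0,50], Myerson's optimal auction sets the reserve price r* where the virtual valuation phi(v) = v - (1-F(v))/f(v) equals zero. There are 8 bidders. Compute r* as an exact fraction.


Step 1: For U[0,50], F(v) = v/50 and f(v) = 1/50
Step 2: phi(v) = v - (1 - v/50)/(1/50) = v - (50 - v) = 2v - 50
Step 3: Set phi(r*) = 0: 2r* - 50 = 0
Step 4: r* = 50/2 = 25 (the number of bidders n = 8 does not enter)

25


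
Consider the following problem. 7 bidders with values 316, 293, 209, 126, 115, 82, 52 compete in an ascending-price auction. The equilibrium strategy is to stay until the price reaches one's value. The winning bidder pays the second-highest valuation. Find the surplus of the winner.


Step 1: Identify the highest value: 316
Step 2: Identify the second-highest value: 293
Step 3: The final price = second-highest value = 293
Step 4: Surplus = 316 - 293 = 23

23


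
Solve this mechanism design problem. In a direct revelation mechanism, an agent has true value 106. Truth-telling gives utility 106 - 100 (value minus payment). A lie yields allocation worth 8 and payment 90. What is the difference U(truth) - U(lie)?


Step 1: U(truth) = value - payment = 106 - 100 = 6
Step 2: U(lie) = allocation - payment = 8 - 90 = -82
Step 3: IC gap = 6 - (-82) = 88

88


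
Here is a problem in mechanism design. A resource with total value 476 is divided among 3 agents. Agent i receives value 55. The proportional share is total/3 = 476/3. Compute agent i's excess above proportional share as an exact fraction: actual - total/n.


Step 1: Proportional share = 476/3
Step 2: Agent's actual allocation = 55
Step 3: Excess = 55 - 476/3 = -311/3

-311/3


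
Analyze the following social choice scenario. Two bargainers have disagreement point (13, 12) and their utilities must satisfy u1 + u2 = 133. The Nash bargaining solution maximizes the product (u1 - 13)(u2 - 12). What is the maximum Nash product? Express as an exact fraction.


Step 1: The Nash solution splits surplus symmetrically above the disagreement point
Step 2: u1 = (total + d1 - d2)/2 = (133 + 13 - 12)/2 = 67
Step 3: u2 = (total - d1 + d2)/2 = (133 - 13 + 12)/2 = 66
Step 4: Nash product = (67 - 13) * (66 - 12)
Step 5: = 54 * 54 = 2916

2916


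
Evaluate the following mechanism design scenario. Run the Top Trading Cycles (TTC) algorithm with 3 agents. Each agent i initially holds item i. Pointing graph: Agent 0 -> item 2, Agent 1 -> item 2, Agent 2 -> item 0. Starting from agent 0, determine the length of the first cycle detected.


Step 1: Trace the pointer graph from agent 0: 0 -> 2 -> 0
Step 2: A cycle is detected when we revisit agent 0
Step 3: The cycle is: 0 -> 2 -> 0
Step 4: Cycle length = 2

2


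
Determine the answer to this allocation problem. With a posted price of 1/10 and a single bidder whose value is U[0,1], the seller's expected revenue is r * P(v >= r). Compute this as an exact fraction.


Step 1: Posted price r = 1/10, value support [0,1]
Step 2: P(v >= r) = (1 - 1/10)/1 = 9/10
Step 3: Expected revenue = r * P(v >= r) = 1/10 * 9/10
Step 4: Revenue = 9/100

9/100


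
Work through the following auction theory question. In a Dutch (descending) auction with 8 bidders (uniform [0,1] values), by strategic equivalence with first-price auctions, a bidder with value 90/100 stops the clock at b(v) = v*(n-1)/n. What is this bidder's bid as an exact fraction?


Step 1: Dutch auctions are strategically equivalent to first-price auctions
Step 2: The equilibrium bid is b(v) = v*(n-1)/n
Step 3: b = 9/10 * 7/8
Step 4: b = 63/80

63/80


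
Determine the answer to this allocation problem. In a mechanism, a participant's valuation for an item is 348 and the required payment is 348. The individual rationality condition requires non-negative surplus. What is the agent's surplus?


Step 1: Surplus = value - payment = 348 - 348 = 0
Step 2: IR is satisfied (surplus >= 0)

0


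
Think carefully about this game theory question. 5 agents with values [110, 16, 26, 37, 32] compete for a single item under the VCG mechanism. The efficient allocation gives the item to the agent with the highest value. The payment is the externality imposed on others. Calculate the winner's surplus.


Step 1: The winner is the agent with the highest value: agent 0 with value 110
Step 2: Values of other agents: [16, 26, 37, 32]
Step 3: VCG payment = max of others' values = 37
Step 4: Surplus = 110 - 37 = 73

73


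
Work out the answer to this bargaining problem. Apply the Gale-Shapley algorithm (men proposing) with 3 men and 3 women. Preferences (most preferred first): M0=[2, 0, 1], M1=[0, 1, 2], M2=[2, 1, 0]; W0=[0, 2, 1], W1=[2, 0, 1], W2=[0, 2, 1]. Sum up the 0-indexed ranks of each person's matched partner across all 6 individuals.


Step 1: Run Gale-Shapley (men propose, women hold best offer):
  M0 proposes to W2; she accepts
  M1 proposes to W0; she accepts
  M2 proposes to W2; rejected
  M2 proposes to W1; she accepts
Step 2: Final matching: W0-M1, W1-M2, W2-M0
Step 3: 0-indexed ranks (man's rank of his match, then woman's): 0 + 2 + 1 + 0 + 0 + 0
Step 4: Total rank sum = 3

3


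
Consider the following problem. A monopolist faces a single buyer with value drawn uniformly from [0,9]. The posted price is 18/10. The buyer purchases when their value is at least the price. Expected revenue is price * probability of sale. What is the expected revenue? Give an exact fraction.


Step 1: Posted price r = 9/5, value support [0,9]
Step 2: P(v >= r) = (9 - 9/5)/9 = 4/5
Step 3: Expected revenue = r * P(v >= r) = 9/5 * 4/5
Step 4: Revenue = 36/25

36/25


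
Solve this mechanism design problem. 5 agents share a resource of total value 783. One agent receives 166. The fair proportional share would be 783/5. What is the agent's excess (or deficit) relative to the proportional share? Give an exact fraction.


Step 1: Proportional share = 783/5
Step 2: Agent's actual allocation = 166
Step 3: Excess = 166 - 783/5 = 47/5

47/5


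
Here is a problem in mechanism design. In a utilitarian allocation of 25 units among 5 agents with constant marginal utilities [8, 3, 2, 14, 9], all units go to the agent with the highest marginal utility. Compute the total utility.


Step 1: The marginal utilities are [8, 3, 2, 14, 9]
Step 2: The highest marginal utility is 14
Step 3: All 25 units go to that agent
Step 4: Total utility = 14 * 25 = 350

350


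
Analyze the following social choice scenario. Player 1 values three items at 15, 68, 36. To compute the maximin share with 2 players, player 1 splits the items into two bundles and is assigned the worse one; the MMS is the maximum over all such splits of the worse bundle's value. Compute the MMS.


Step 1: Item values = 15, 68, 36
Step 2: Enumerate all 2-bundle partitions and take the smaller bundle:
  Partition 1: {15} vs {68,36} -> bundles 15, 104; min = 15
  Partition 2: {68} vs {15,36} -> bundles 68, 51; min = 51
  Partition 3: {36} vs {15,68} -> bundles 36, 83; min = 36
Step 3: MMS = max(15, 51, 36) = 51

51


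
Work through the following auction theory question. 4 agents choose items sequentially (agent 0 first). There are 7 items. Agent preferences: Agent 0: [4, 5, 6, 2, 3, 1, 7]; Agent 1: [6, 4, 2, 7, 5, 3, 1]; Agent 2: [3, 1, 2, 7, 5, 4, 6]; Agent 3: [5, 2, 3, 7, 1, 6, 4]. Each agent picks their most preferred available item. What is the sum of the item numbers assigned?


Step 1: Agent 0 picks item 4
Step 2: Agent 1 picks item 6
Step 3: Agent 2 picks item 3
Step 4: Agent 3 picks item 5
Step 5: Sum = 4 + 6 + 3 + 5 = 18

18


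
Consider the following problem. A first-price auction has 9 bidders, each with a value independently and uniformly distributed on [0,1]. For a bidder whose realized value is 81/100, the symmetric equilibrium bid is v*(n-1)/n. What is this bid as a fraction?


Step 1: The symmetric BNE bidding function is b(v) = v * (n-1) / n
Step 2: Substitute v = 81/100 and n = 9
Step 3: b = 81/100 * 8/9
Step 4: b = 18/25

18/25


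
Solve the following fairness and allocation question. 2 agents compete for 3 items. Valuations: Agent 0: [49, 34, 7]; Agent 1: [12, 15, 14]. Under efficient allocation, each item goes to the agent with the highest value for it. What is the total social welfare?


Step 1: For each item, find the maximum value among all agents.
Step 2: Item 0 -> Agent 0 (value 49)
Step 3: Item 1 -> Agent 0 (value 34)
Step 4: Item 2 -> Agent 1 (value 14)
Step 5: Total welfare = 49 + 34 + 14 = 97

97


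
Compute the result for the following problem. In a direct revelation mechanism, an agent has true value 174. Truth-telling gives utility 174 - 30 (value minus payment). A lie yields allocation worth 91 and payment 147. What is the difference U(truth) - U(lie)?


Step 1: U(truth) = value - payment = 174 - 30 = 144
Step 2: U(lie) = allocation - payment = 91 - 147 = -56
Step 3: IC gap = 144 - (-56) = 200

200


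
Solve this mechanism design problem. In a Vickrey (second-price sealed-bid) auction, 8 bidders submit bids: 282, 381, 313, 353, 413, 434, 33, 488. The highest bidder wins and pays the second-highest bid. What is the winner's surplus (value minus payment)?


Step 1: Sort bids in descending order: 488, 434, 413, 381, 353, 313, 282, 33
Step 2: The winning bid is the highest: 488
Step 3: The payment equals the second-highest bid: 434
Step 4: Surplus = winner's bid - payment = 488 - 434 = 54

54


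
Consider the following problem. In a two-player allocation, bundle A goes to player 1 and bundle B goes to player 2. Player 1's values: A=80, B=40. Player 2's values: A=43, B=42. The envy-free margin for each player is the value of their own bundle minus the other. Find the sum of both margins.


Step 1: Player 1's margin = v1(A) - v1(B) = 80 - 40 = 40
Step 2: Player 2's margin = v2(B) - v2(A) = 42 - 43 = -1
Step 3: Total margin = 40 + -1 = 39

39


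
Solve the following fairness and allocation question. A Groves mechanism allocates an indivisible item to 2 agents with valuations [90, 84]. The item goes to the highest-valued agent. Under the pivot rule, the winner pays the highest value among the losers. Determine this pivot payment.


Step 1: The efficient winner is agent 0 with value 90
Step 2: Other agents' values: [84]
Step 3: Pivot payment = max(others) = 84
Step 4: The winner pays 84

84


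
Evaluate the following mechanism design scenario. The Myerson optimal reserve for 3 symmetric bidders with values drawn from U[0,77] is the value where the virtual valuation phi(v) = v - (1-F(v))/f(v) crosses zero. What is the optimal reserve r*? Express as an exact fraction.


Step 1: For U[0,77], F(v) = v/77 and f(v) = 1/77
Step 2: phi(v) = v - (1 - v/77)/(1/77) = v - (77 - v) = 2v - 77
Step 3: Set phi(r*) = 0: 2r* - 77 = 0
Step 4: r* = 77/2 (the number of bidders n = 3 does not enter)

77/2


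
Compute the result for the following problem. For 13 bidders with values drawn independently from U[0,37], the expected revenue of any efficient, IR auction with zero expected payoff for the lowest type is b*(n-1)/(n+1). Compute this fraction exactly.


Step 1: By Revenue Equivalence, expected revenue = b*(n-1)/(n+1)
Step 2: Substituting n = 13, b = 37
Step 3: Revenue = 37*(13-1)/(13+1) = 37*12/14
Step 4: Revenue = 444/14 = 222/7

222/7


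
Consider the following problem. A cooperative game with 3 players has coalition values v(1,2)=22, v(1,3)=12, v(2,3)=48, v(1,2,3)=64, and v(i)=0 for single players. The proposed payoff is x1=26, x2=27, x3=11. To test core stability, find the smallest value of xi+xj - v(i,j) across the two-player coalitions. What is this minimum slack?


Step 1: Slack for coalition (1,2): x1+x2 - v12 = 53 - 22 = 31
Step 2: Slack for coalition (1,3): x1+x3 - v13 = 37 - 12 = 25
Step 3: Slack for coalition (2,3): x2+x3 - v23 = 38 - 48 = -10
Step 4: Minimum slack = min(31, 25, -10) = -10, attained by (2,3); coalition (2,3) can block (slack < 0), so the allocation is not in the core

-10


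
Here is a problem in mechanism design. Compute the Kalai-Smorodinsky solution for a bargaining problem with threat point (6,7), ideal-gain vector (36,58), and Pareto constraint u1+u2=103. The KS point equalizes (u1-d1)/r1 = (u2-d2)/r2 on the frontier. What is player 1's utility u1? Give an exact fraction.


Step 1: At the KS point, (u1-d1)/r1 = (u2-d2)/r2 = t and u1+u2 = 103
Step 2: u1 = d1 + r1*t and u2 = d2 + r2*t, so (d1 + r1*t) + (d2 + r2*t) = 103
Step 3: t = (103 - 6 - 7)/(36 + 58) = 90/94 = 45/47
Step 4: u1 = d1 + r1*t = 6 + 36 * 45/47 = 1902/47
Step 5: (Check: u2 = d2 + r2*t = 2939/47; u1+u2 = 1902/47 + 2939/47 = 103, on the frontier.)

1902/47


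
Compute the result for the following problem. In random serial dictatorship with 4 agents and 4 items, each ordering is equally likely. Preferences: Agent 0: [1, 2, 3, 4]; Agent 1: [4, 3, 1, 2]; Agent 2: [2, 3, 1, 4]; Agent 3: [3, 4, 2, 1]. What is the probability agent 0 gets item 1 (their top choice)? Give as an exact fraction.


Step 1: Agent 0 wants item 1
Step 2: There are 24 possible orderings of agents
Step 3: In 24 orderings, agent 0 gets item 1
Step 4: Probability = 24/24 = 1

1


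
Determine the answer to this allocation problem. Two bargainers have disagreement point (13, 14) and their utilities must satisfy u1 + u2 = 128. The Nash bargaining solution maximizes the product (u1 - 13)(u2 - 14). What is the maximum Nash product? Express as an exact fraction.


Step 1: The Nash solution splits surplus symmetrically above the disagreement point
Step 2: u1 = (total + d1 - d2)/2 = (128 + 13 - 14)/2 = 127/2
Step 3: u2 = (total - d1 + d2)/2 = (128 - 13 + 14)/2 = 129/2
Step 4: Nash product = (127/2 - 13) * (129/2 - 14)
Step 5: = 101/2 * 101/2 = 10201/4

10201/4


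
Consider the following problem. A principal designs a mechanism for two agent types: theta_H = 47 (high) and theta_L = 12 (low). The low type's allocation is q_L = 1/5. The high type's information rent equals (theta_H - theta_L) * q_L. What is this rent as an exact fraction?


Step 1: theta_H - theta_L = 47 - 12 = 35
Step 2: Information rent = (theta_H - theta_L) * q_L
Step 3: = 35 * 1/5
Step 4: = 7

7
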